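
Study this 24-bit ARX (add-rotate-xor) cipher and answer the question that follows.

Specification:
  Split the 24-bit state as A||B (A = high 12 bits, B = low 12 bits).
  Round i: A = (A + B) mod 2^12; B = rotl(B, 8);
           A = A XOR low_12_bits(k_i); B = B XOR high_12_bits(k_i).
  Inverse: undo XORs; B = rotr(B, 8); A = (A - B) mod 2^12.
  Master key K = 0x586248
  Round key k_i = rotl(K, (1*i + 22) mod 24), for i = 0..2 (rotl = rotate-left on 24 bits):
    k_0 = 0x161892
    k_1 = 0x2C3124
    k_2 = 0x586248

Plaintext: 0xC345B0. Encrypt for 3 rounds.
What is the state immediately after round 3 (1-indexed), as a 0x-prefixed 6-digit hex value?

s_0 = plaintext = 0xC345B0
s_1 = Round(s_0, k_0) = 0x97613A
s_2 = Round(s_1, k_1) = 0xB948D0
s_3 = Round(s_2, k_2) = 0x62C50B

0x62C50B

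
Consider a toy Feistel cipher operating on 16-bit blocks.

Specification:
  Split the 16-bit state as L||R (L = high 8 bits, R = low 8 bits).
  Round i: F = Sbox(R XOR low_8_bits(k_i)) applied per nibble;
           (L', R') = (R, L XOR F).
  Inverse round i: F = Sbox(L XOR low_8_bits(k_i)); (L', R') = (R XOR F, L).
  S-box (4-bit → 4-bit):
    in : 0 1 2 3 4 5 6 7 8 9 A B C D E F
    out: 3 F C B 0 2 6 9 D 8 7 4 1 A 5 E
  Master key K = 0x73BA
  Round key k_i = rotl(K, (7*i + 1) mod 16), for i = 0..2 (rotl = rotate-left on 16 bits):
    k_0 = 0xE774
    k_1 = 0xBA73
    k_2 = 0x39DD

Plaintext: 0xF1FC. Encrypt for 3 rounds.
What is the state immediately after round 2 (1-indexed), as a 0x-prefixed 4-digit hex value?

s_0 = plaintext = 0xF1FC
s_1 = Round(s_0, k_0) = 0xFC2C
s_2 = Round(s_1, k_1) = 0x2CD2
s_3 = Round(s_2, k_2) = 0xD212

0x2CD2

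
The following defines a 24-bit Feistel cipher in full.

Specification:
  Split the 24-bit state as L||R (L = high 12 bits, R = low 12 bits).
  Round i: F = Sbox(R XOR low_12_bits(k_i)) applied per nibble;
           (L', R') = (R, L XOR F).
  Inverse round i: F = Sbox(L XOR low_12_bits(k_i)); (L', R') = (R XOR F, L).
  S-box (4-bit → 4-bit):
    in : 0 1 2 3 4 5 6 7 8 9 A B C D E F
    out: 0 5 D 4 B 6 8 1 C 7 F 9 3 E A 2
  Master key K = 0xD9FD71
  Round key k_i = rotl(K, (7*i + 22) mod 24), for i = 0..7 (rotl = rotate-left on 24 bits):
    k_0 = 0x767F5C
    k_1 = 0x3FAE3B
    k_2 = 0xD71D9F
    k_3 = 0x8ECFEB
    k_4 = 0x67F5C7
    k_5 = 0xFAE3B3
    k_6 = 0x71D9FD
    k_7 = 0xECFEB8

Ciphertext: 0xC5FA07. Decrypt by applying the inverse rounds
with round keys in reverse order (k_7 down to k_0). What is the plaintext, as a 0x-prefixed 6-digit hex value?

s_0 = ciphertext = 0xC5FA07
s_1 = InvRound(s_0, k_7) = 0x7A6C5F
s_2 = InvRound(s_1, k_6) = 0x6367A6
s_3 = InvRound(s_2, k_5) = 0x160636
s_4 = InvRound(s_3, k_4) = 0xDC7160
s_5 = InvRound(s_4, k_3) = 0xCB3DC7
s_6 = InvRound(s_5, k_2) = 0x814CB3
s_7 = InvRound(s_6, k_1) = 0x461814
s_8 = InvRound(s_7, k_0) = 0x15A461

0x15A461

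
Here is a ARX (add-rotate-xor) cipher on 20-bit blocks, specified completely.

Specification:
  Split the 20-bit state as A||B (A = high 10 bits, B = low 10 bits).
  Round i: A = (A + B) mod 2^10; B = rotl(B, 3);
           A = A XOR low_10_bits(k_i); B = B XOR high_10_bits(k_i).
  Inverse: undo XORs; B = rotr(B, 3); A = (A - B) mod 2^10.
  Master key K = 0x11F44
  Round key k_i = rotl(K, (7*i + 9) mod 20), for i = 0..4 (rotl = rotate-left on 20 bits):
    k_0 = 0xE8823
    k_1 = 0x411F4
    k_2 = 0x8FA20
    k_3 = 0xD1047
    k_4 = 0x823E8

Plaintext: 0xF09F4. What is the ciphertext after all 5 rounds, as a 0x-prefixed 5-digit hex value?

0x1970B

s_0 = plaintext = 0xF09F4
s_1 = Round(s_0, k_0) = 0x65401
s_2 = Round(s_1, k_1) = 0x1890C
s_3 = Round(s_2, k_2) = 0xD3A5C
s_4 = Round(s_3, k_3) = 0x7B5A0
s_5 = Round(s_4, k_4) = 0x1970B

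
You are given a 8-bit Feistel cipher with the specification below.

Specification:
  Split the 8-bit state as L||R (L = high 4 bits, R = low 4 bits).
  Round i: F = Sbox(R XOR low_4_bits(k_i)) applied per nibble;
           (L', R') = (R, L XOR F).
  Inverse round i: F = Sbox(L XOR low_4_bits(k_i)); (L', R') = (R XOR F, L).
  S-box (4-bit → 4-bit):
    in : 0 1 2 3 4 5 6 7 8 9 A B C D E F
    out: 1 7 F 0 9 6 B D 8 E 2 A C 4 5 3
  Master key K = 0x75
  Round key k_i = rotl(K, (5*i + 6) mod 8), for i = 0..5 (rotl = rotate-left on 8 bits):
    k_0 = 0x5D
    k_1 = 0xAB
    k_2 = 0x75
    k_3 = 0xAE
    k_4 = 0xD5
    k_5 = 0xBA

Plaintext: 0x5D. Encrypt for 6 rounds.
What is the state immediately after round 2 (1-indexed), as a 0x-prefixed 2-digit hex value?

0x4E

s_0 = plaintext = 0x5D
s_1 = Round(s_0, k_0) = 0xD4
s_2 = Round(s_1, k_1) = 0x4E
s_3 = Round(s_2, k_2) = 0xEE
s_4 = Round(s_3, k_3) = 0xEF
s_5 = Round(s_4, k_4) = 0xFC
s_6 = Round(s_5, k_5) = 0xC4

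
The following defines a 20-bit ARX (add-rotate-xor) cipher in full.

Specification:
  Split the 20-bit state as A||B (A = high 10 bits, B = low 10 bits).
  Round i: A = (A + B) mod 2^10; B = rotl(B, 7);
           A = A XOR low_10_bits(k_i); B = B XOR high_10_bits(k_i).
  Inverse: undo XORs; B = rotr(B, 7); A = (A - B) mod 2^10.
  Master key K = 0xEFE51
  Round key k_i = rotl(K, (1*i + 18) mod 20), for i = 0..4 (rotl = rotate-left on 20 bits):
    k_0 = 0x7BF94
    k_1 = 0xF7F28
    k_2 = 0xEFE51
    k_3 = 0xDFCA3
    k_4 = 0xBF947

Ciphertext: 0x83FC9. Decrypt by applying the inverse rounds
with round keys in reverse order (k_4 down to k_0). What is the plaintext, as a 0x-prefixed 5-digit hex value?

s_0 = ciphertext = 0x83FC9
s_1 = InvRound(s_0, k_4) = 0x639BA
s_2 = InvRound(s_1, k_3) = 0xC022D
s_3 = InvRound(s_2, k_2) = 0x2F893
s_4 = InvRound(s_3, k_1) = 0x4C266
s_5 = InvRound(s_4, k_0) = 0x9544F

0x9544F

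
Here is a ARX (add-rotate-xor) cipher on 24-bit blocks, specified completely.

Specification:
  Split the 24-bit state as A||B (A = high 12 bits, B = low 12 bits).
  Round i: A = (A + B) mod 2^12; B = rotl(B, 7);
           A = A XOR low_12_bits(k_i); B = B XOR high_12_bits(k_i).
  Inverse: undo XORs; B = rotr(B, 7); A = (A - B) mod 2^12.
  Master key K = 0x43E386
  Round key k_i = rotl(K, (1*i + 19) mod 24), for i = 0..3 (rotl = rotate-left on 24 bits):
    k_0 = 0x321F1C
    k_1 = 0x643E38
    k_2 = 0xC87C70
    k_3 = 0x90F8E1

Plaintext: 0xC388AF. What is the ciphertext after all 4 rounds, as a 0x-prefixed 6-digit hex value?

s_0 = plaintext = 0xC388AF
s_1 = Round(s_0, k_0) = 0xBFB4E4
s_2 = Round(s_1, k_1) = 0xEE7464
s_3 = Round(s_2, k_2) = 0xF3BEA4
s_4 = Round(s_3, k_3) = 0x53EB7A

0x53EB7A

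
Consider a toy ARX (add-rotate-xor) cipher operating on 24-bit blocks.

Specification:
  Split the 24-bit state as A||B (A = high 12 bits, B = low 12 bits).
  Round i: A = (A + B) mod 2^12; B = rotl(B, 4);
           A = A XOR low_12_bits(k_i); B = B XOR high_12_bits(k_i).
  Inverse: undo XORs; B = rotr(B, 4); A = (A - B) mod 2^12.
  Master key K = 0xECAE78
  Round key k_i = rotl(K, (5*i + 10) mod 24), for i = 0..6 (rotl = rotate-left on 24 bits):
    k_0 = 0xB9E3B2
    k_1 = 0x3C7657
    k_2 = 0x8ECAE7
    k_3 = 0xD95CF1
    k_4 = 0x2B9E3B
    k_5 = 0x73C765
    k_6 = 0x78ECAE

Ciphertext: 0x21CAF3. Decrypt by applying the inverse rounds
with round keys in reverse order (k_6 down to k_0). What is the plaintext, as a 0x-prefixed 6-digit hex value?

s_0 = ciphertext = 0x21CAF3
s_1 = InvRound(s_0, k_6) = 0x0DBDD7
s_2 = InvRound(s_1, k_5) = 0xC10BAE
s_3 = InvRound(s_2, k_4) = 0xA9A791
s_4 = InvRound(s_3, k_3) = 0x1CB4A0
s_5 = InvRound(s_4, k_2) = 0xE68CC4
s_6 = InvRound(s_5, k_1) = 0x44F3F0
s_7 = InvRound(s_6, k_0) = 0x977E86

0x977E86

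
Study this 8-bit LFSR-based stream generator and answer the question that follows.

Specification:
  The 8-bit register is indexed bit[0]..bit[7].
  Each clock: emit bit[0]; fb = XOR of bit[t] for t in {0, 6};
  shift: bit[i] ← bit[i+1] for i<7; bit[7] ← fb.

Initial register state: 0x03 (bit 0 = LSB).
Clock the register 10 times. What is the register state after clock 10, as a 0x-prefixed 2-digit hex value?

reg_0 = 0x03
clock 1: out=1, reg = 0x81
clock 2: out=1, reg = 0xC0
clock 3: out=0, reg = 0xE0
clock 4: out=0, reg = 0xF0
clock 5: out=0, reg = 0xF8
clock 6: out=0, reg = 0xFC
clock 7: out=0, reg = 0xFE
clock 8: out=0, reg = 0xFF
clock 9: out=1, reg = 0x7F
clock 10: out=1, reg = 0x3F

0x3F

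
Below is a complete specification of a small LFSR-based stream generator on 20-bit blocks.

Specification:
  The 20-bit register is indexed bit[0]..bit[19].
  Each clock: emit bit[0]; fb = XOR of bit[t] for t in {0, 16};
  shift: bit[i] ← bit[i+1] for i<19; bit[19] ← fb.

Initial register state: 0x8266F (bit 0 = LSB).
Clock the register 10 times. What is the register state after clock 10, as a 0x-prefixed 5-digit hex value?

0xC5E09

reg_0 = 0x8266F
clock 1: out=1, reg = 0xC1337
clock 2: out=1, reg = 0xE099B
clock 3: out=1, reg = 0xF04CD
clock 4: out=1, reg = 0x78266
clock 5: out=0, reg = 0xBC133
clock 6: out=1, reg = 0x5E099
clock 7: out=1, reg = 0x2F04C
clock 8: out=0, reg = 0x17826
clock 9: out=0, reg = 0x8BC13
clock 10: out=1, reg = 0xC5E09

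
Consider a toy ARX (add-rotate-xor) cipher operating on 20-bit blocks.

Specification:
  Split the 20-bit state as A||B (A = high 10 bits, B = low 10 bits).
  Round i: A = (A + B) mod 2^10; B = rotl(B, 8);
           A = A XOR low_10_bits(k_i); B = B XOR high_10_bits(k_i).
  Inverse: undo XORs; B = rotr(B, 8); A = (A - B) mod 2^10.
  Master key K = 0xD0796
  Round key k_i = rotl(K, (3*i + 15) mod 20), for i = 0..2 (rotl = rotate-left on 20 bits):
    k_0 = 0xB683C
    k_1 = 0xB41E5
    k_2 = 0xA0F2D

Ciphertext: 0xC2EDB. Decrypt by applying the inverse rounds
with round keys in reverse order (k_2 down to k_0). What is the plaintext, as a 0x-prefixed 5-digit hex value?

s_0 = ciphertext = 0xC2EDB
s_1 = InvRound(s_0, k_2) = 0xB1960
s_2 = InvRound(s_1, k_1) = 0x182C3
s_3 = InvRound(s_2, k_0) = 0xFE064

0xFE064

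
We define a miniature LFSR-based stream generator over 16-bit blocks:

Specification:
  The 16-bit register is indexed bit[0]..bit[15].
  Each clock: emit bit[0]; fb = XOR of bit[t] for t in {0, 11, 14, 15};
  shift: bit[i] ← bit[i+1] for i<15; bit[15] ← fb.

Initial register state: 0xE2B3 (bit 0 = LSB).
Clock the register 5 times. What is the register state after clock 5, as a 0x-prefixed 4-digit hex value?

reg_0 = 0xE2B3
clock 1: out=1, reg = 0xF159
clock 2: out=1, reg = 0xF8AC
clock 3: out=0, reg = 0xFC56
clock 4: out=0, reg = 0xFE2B
clock 5: out=1, reg = 0x7F15

0x7F15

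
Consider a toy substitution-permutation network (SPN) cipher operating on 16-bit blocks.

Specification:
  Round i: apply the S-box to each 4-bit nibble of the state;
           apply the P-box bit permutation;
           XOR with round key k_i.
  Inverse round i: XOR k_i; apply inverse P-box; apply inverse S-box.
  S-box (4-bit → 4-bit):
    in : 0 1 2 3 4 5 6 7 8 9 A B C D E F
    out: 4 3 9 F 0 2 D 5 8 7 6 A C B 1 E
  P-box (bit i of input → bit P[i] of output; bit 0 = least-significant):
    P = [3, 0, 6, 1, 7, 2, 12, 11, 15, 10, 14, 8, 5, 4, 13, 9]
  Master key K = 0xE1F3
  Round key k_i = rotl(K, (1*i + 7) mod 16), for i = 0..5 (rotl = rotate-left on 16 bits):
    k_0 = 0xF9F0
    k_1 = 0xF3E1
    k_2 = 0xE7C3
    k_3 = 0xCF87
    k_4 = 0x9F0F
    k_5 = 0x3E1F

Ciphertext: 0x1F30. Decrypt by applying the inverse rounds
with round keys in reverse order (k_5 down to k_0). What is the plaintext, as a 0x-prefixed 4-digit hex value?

s_0 = ciphertext = 0x1F30
s_1 = InvRound(s_0, k_5) = 0x785D
s_2 = InvRound(s_1, k_4) = 0xF34C
s_3 = InvRound(s_2, k_3) = 0x0563
s_4 = InvRound(s_3, k_2) = 0x67E4
s_5 = InvRound(s_4, k_1) = 0x41A5
s_6 = InvRound(s_5, k_0) = 0xAEFA

0xAEFA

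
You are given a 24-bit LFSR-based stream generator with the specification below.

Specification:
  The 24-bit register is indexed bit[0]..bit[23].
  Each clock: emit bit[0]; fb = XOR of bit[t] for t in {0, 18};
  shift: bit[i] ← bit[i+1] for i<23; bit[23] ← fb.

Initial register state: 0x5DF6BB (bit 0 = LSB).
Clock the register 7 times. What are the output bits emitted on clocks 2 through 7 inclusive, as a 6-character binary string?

reg_0 = 0x5DF6BB
clock 1: out=1, reg = 0x2EFB5D
clock 2: out=1, reg = 0x177DAE
clock 3: out=0, reg = 0x8BBED7
clock 4: out=1, reg = 0xC5DF6B
clock 5: out=1, reg = 0x62EFB5
clock 6: out=1, reg = 0xB177DA
clock 7: out=0, reg = 0x58BBED

101110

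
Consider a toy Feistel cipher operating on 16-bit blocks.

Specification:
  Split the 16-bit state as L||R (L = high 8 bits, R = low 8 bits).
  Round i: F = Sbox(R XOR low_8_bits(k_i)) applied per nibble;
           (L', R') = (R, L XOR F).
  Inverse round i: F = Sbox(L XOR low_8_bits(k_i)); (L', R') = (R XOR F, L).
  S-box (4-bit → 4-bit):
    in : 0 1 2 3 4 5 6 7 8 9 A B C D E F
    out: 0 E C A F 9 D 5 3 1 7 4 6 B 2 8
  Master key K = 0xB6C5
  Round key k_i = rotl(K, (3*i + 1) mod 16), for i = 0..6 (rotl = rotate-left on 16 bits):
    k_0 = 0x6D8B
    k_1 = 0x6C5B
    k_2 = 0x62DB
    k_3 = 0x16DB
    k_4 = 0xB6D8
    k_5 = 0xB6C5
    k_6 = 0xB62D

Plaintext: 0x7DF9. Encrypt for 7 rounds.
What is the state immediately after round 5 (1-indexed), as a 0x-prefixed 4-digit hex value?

s_0 = plaintext = 0x7DF9
s_1 = Round(s_0, k_0) = 0xF921
s_2 = Round(s_1, k_1) = 0x21AE
s_3 = Round(s_2, k_2) = 0xAE78
s_4 = Round(s_3, k_3) = 0x78D4
s_5 = Round(s_4, k_4) = 0xD47E
s_6 = Round(s_5, k_5) = 0x7E90
s_7 = Round(s_6, k_6) = 0x9035

0xD47E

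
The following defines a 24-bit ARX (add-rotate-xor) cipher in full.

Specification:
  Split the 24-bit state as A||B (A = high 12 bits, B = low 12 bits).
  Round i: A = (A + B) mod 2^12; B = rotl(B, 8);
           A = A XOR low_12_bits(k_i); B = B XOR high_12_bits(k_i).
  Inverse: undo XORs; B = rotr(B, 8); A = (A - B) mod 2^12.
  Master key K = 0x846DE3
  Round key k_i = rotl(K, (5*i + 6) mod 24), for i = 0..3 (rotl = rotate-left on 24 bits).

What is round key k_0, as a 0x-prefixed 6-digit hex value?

0x1B78E1

K = 0x846DE3
k_0 = rotl(K, (5*0+6) mod 24) = rotl(K, 6) = 0x1B78E1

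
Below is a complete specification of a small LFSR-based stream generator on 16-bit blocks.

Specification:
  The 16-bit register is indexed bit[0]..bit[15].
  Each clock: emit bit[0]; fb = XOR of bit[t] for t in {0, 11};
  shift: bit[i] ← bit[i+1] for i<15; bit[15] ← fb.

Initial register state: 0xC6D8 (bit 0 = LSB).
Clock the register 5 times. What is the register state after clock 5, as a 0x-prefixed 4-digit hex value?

0x0636

reg_0 = 0xC6D8
clock 1: out=0, reg = 0x636C
clock 2: out=0, reg = 0x31B6
clock 3: out=0, reg = 0x18DB
clock 4: out=1, reg = 0x0C6D
clock 5: out=1, reg = 0x0636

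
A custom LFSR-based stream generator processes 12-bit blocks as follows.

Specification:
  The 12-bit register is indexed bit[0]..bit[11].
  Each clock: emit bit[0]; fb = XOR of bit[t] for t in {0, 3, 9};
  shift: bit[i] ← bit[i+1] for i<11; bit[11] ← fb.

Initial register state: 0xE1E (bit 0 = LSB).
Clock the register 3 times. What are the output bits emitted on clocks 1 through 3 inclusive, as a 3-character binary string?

reg_0 = 0xE1E
clock 1: out=0, reg = 0x70F
clock 2: out=1, reg = 0xB87
clock 3: out=1, reg = 0x5C3

011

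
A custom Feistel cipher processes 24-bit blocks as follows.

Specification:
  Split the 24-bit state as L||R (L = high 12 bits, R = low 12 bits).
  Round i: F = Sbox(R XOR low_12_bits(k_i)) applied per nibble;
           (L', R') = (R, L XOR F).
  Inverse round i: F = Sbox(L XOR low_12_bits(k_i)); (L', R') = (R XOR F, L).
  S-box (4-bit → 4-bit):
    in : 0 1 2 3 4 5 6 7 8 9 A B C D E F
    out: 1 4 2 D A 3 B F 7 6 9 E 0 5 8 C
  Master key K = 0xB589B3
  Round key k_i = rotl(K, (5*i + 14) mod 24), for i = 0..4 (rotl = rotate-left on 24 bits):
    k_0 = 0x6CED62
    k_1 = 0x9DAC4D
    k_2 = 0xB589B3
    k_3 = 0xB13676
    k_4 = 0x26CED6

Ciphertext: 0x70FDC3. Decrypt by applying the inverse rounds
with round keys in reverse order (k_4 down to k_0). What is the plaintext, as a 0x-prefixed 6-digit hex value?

s_0 = ciphertext = 0x70FDC3
s_1 = InvRound(s_0, k_4) = 0xB9570F
s_2 = InvRound(s_1, k_3) = 0x282B95
s_3 = InvRound(s_2, k_2) = 0x541282
s_4 = InvRound(s_3, k_1) = 0x492541
s_5 = InvRound(s_4, k_0) = 0x380492

0x380492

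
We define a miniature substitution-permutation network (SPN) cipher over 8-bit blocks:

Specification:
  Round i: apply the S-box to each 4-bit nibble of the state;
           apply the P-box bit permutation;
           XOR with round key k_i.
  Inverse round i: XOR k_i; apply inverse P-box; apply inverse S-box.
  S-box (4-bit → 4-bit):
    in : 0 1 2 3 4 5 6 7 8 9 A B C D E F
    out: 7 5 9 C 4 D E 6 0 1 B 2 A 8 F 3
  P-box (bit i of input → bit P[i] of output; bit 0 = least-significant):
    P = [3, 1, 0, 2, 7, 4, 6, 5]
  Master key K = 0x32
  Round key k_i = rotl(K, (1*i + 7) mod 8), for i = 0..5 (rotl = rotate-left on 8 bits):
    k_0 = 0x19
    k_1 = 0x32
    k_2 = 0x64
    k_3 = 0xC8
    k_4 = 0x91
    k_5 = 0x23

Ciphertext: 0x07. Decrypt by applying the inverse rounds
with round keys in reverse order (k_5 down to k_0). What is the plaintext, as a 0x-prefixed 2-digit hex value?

0xBB

s_0 = ciphertext = 0x07
s_1 = InvRound(s_0, k_5) = 0xDD
s_2 = InvRound(s_1, k_4) = 0x42
s_3 = InvRound(s_2, k_3) = 0x9F
s_4 = InvRound(s_3, k_2) = 0xE0
s_5 = InvRound(s_4, k_1) = 0x0B
s_6 = InvRound(s_5, k_0) = 0xBB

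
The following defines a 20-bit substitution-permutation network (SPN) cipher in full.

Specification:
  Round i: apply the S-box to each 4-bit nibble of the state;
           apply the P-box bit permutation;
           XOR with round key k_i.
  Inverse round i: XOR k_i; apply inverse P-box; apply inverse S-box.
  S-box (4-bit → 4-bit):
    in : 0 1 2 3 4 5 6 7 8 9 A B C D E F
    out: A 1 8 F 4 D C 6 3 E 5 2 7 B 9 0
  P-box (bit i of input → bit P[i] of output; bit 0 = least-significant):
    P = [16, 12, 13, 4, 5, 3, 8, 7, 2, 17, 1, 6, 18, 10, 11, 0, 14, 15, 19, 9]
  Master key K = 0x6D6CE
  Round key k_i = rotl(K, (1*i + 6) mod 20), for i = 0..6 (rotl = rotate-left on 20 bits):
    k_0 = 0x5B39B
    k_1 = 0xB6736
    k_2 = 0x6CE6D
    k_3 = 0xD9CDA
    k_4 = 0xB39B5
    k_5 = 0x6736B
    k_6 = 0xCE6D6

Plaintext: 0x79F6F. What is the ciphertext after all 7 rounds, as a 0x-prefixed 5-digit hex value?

0x6CAA7

s_0 = plaintext = 0x79F6F
s_1 = Round(s_0, k_0) = 0xD3E1A
s_2 = Round(s_1, k_1) = 0xE8953
s_3 = Round(s_2, k_2) = 0x1B99F
s_4 = Round(s_3, k_3) = 0xFD910
s_5 = Round(s_4, k_4) = 0xD2DC6
s_6 = Round(s_5, k_5) = 0x49016
s_7 = Round(s_6, k_6) = 0x6CAA7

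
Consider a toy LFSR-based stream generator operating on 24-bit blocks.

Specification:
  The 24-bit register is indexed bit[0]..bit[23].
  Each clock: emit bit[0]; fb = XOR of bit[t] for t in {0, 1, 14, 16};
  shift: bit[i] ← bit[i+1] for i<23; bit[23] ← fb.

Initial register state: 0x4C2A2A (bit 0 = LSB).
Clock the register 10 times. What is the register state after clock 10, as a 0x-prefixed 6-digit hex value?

0x50D30A

reg_0 = 0x4C2A2A
clock 1: out=0, reg = 0xA61515
clock 2: out=1, reg = 0xD30A8A
clock 3: out=0, reg = 0x698545
clock 4: out=1, reg = 0x34C2A2
clock 5: out=0, reg = 0x1A6151
clock 6: out=1, reg = 0x0D30A8
clock 7: out=0, reg = 0x869854
clock 8: out=0, reg = 0x434C2A
clock 9: out=0, reg = 0xA1A615
clock 10: out=1, reg = 0x50D30A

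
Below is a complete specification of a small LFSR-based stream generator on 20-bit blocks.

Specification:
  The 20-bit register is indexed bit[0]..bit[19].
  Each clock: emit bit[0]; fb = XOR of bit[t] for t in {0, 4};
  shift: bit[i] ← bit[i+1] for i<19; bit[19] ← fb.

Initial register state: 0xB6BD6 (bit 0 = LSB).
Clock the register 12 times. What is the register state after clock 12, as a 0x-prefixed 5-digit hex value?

reg_0 = 0xB6BD6
clock 1: out=0, reg = 0xDB5EB
clock 2: out=1, reg = 0xEDAF5
clock 3: out=1, reg = 0x76D7A
clock 4: out=0, reg = 0xBB6BD
clock 5: out=1, reg = 0x5DB5E
clock 6: out=0, reg = 0xAEDAF
clock 7: out=1, reg = 0xD76D7
clock 8: out=1, reg = 0x6BB6B
clock 9: out=1, reg = 0xB5DB5
clock 10: out=1, reg = 0x5AEDA
clock 11: out=0, reg = 0xAD76D
clock 12: out=1, reg = 0xD6BB6

0xD6BB6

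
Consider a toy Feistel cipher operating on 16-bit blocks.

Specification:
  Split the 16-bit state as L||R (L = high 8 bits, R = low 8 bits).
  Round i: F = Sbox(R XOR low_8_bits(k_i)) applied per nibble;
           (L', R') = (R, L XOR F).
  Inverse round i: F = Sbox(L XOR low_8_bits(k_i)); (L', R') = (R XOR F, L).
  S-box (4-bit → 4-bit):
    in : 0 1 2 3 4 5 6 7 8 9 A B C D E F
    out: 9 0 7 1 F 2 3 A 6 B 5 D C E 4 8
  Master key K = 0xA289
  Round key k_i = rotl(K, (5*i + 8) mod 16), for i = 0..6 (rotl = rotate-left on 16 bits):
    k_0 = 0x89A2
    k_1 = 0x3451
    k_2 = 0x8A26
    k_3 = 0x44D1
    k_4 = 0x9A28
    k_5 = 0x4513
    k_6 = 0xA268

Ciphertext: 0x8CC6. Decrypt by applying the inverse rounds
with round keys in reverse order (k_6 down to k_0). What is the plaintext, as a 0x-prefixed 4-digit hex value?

0x3EDE

s_0 = ciphertext = 0x8CC6
s_1 = InvRound(s_0, k_6) = 0x898C
s_2 = InvRound(s_1, k_5) = 0x3989
s_3 = InvRound(s_2, k_4) = 0x8939
s_4 = InvRound(s_3, k_3) = 0x1F89
s_5 = InvRound(s_4, k_2) = 0x921F
s_6 = InvRound(s_5, k_1) = 0xDE92
s_7 = InvRound(s_6, k_0) = 0x3EDE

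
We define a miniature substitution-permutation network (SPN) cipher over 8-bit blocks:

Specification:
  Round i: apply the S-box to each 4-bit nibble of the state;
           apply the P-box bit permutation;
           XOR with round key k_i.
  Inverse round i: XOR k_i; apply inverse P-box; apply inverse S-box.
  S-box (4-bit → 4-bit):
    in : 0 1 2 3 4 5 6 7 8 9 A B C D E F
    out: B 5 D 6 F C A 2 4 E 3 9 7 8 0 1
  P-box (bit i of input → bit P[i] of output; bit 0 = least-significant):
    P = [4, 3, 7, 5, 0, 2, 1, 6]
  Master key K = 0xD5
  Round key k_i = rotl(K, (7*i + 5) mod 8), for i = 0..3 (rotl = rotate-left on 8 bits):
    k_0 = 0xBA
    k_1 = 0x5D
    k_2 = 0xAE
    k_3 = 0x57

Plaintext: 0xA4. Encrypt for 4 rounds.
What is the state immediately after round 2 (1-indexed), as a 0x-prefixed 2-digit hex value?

0x10

s_0 = plaintext = 0xA4
s_1 = Round(s_0, k_0) = 0x07
s_2 = Round(s_1, k_1) = 0x10
s_3 = Round(s_2, k_2) = 0x95
s_4 = Round(s_3, k_3) = 0xB1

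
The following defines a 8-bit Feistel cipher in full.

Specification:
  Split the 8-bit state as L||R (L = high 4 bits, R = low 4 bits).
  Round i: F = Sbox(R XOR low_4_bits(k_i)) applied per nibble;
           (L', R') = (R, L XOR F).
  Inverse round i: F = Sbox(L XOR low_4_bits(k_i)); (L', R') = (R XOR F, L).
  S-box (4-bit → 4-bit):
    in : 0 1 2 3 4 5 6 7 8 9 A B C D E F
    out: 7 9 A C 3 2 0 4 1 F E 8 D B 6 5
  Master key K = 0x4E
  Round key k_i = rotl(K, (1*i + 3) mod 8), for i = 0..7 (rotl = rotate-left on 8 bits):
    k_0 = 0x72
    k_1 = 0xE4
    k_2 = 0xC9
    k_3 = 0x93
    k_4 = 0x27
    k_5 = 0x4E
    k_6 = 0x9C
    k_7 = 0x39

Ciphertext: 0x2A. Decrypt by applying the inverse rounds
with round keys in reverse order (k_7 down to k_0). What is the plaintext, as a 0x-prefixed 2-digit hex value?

s_0 = ciphertext = 0x2A
s_1 = InvRound(s_0, k_7) = 0x22
s_2 = InvRound(s_1, k_6) = 0x42
s_3 = InvRound(s_2, k_5) = 0xC4
s_4 = InvRound(s_3, k_4) = 0xCC
s_5 = InvRound(s_4, k_3) = 0x9C
s_6 = InvRound(s_5, k_2) = 0xB9
s_7 = InvRound(s_6, k_1) = 0xCB
s_8 = InvRound(s_7, k_0) = 0xDC

0xDC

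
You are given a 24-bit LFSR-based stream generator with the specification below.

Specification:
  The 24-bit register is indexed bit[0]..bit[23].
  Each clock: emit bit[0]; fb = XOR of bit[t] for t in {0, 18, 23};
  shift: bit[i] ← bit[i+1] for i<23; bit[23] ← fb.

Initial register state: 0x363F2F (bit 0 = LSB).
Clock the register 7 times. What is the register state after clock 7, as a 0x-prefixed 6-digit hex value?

0x3C6C7E

reg_0 = 0x363F2F
clock 1: out=1, reg = 0x1B1F97
clock 2: out=1, reg = 0x8D8FCB
clock 3: out=1, reg = 0xC6C7E5
clock 4: out=1, reg = 0xE363F2
clock 5: out=0, reg = 0xF1B1F9
clock 6: out=1, reg = 0x78D8FC
clock 7: out=0, reg = 0x3C6C7E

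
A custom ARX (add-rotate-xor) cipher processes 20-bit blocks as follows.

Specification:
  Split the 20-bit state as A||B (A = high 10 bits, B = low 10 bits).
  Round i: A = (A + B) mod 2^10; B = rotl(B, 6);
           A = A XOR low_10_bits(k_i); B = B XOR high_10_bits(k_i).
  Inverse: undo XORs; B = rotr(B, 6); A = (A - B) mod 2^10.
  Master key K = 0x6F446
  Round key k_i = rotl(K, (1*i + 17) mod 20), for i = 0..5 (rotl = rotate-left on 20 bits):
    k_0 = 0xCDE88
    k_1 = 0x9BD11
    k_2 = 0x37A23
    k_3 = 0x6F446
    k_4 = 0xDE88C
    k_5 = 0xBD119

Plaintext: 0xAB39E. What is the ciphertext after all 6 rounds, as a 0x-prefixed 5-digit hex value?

s_0 = plaintext = 0xAB39E
s_1 = Round(s_0, k_0) = 0x3088E
s_2 = Round(s_1, k_1) = 0x105E7
s_3 = Round(s_2, k_2) = 0x02D00
s_4 = Round(s_3, k_3) = 0x535AD
s_5 = Round(s_4, k_4) = 0x9D820
s_6 = Round(s_5, k_5) = 0xE3EF6

0xE3EF6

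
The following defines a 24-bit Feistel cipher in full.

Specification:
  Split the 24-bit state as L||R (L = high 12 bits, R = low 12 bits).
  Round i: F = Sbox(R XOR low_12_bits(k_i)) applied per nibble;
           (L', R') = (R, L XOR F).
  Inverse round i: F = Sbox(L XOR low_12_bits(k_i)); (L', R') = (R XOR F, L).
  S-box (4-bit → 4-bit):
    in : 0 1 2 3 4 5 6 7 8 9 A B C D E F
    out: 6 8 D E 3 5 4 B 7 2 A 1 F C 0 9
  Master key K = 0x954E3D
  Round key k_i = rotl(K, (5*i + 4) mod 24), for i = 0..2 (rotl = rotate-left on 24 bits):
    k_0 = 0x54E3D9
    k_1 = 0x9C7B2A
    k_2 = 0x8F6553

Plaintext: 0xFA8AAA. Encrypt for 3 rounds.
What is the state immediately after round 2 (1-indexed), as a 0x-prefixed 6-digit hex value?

s_0 = plaintext = 0xFA8AAA
s_1 = Round(s_0, k_0) = 0xAAAD16
s_2 = Round(s_1, k_1) = 0xD16E45
s_3 = Round(s_2, k_2) = 0xE45C92

0xD16E45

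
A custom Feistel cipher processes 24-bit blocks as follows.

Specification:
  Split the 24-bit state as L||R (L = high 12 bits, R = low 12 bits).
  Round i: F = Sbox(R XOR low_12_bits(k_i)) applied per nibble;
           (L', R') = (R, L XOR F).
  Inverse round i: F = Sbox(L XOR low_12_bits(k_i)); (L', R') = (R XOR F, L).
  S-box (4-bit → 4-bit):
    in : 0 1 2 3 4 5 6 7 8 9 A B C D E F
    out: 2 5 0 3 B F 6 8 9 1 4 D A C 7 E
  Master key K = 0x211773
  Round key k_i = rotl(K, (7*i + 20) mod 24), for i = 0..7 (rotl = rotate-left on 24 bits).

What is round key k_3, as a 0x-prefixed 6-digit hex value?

K = 0x211773
k_0 = rotl(K, (7*0+20) mod 24) = rotl(K, 20) = 0x321177
k_1 = rotl(K, (7*1+20) mod 24) = rotl(K, 3) = 0x08BB99
k_2 = rotl(K, (7*2+20) mod 24) = rotl(K, 10) = 0x5DCC84
k_3 = rotl(K, (7*3+20) mod 24) = rotl(K, 17) = 0xE6422E

0xE6422E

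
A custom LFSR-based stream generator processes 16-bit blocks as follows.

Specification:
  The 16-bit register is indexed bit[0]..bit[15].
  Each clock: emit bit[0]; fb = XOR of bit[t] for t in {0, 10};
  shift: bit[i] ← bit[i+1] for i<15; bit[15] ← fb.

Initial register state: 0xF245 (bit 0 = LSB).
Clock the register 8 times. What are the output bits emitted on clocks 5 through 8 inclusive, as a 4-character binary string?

0010

reg_0 = 0xF245
clock 1: out=1, reg = 0xF922
clock 2: out=0, reg = 0x7C91
clock 3: out=1, reg = 0x3E48
clock 4: out=0, reg = 0x9F24
clock 5: out=0, reg = 0xCF92
clock 6: out=0, reg = 0xE7C9
clock 7: out=1, reg = 0x73E4
clock 8: out=0, reg = 0x39F2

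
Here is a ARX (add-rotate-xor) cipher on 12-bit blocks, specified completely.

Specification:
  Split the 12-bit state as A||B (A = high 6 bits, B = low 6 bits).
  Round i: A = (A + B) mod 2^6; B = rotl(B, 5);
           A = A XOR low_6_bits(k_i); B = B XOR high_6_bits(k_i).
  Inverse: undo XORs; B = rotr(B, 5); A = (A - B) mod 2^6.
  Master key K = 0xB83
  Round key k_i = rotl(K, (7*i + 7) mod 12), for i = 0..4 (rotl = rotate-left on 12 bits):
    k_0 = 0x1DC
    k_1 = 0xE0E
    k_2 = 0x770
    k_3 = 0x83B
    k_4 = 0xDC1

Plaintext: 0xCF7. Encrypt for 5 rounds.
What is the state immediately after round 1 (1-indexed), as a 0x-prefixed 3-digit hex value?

s_0 = plaintext = 0xCF7
s_1 = Round(s_0, k_0) = 0xDBC
s_2 = Round(s_1, k_1) = 0xF26
s_3 = Round(s_2, k_2) = 0x48E
s_4 = Round(s_3, k_3) = 0x6E7
s_5 = Round(s_4, k_4) = 0x0C4

0xDBC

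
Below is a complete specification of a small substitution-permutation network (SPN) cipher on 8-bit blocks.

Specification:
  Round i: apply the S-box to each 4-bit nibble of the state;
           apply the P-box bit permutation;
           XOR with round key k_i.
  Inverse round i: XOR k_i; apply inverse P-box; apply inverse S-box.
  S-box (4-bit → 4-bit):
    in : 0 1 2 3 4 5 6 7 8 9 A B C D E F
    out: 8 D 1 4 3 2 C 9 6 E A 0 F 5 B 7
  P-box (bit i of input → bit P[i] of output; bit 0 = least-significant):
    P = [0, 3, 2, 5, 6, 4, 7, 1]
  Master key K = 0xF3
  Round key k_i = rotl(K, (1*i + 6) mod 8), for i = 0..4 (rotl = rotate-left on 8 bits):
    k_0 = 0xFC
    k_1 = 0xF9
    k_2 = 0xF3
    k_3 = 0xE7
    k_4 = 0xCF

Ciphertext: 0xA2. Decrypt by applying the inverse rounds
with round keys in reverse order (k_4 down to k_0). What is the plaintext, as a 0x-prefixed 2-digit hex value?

s_0 = ciphertext = 0xA2
s_1 = InvRound(s_0, k_4) = 0x2C
s_2 = InvRound(s_1, k_3) = 0x14
s_3 = InvRound(s_2, k_2) = 0x11
s_4 = InvRound(s_3, k_1) = 0xDA
s_5 = InvRound(s_4, k_0) = 0x06

0x06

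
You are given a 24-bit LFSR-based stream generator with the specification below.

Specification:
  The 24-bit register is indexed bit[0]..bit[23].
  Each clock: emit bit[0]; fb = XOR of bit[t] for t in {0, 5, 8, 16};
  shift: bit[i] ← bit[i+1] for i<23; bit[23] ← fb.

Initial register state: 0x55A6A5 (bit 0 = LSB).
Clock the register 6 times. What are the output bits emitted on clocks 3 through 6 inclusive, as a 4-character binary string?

reg_0 = 0x55A6A5
clock 1: out=1, reg = 0xAAD352
clock 2: out=0, reg = 0xD569A9
clock 3: out=1, reg = 0x6AB4D4
clock 4: out=0, reg = 0x355A6A
clock 5: out=0, reg = 0x1AAD35
clock 6: out=1, reg = 0x8D569A

1001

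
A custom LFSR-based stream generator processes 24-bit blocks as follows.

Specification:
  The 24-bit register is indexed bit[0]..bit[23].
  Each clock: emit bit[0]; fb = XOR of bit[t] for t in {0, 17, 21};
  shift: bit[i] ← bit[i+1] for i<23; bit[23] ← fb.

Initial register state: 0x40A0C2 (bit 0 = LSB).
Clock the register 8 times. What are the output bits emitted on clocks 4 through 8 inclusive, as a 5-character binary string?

00011

reg_0 = 0x40A0C2
clock 1: out=0, reg = 0x205061
clock 2: out=1, reg = 0x102830
clock 3: out=0, reg = 0x081418
clock 4: out=0, reg = 0x040A0C
clock 5: out=0, reg = 0x020506
clock 6: out=0, reg = 0x810283
clock 7: out=1, reg = 0xC08141
clock 8: out=1, reg = 0xE040A0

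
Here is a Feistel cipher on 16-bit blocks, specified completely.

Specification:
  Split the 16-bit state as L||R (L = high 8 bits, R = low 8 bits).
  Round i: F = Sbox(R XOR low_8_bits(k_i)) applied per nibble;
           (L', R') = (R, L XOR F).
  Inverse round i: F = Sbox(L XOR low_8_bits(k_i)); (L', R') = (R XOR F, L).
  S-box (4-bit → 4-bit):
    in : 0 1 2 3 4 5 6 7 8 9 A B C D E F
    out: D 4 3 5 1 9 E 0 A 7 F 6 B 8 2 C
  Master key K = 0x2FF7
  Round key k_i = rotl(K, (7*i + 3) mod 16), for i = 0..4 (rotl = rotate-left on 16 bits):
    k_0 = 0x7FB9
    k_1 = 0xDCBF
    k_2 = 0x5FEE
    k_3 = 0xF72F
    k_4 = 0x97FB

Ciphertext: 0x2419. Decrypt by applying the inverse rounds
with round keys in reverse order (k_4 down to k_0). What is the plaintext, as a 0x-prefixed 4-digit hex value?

s_0 = ciphertext = 0x2419
s_1 = InvRound(s_0, k_4) = 0x9524
s_2 = InvRound(s_1, k_3) = 0x4B95
s_3 = InvRound(s_2, k_2) = 0x6C4B
s_4 = InvRound(s_3, k_1) = 0xCE6C
s_5 = InvRound(s_4, k_0) = 0x6CCE

0x6CCE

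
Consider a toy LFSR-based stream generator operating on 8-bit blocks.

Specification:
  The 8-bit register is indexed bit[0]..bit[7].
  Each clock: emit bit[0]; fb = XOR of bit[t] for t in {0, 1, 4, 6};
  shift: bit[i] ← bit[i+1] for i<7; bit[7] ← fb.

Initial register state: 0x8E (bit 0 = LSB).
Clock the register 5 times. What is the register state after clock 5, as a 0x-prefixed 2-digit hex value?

reg_0 = 0x8E
clock 1: out=0, reg = 0xC7
clock 2: out=1, reg = 0xE3
clock 3: out=1, reg = 0xF1
clock 4: out=1, reg = 0xF8
clock 5: out=0, reg = 0x7C

0x7C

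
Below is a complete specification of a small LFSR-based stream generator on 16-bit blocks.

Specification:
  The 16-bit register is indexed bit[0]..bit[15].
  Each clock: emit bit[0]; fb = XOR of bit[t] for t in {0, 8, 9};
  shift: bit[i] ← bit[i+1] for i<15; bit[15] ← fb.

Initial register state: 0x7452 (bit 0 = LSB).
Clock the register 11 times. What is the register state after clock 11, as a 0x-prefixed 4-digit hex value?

0xC38E

reg_0 = 0x7452
clock 1: out=0, reg = 0x3A29
clock 2: out=1, reg = 0x1D14
clock 3: out=0, reg = 0x8E8A
clock 4: out=0, reg = 0xC745
clock 5: out=1, reg = 0xE3A2
clock 6: out=0, reg = 0x71D1
clock 7: out=1, reg = 0x38E8
clock 8: out=0, reg = 0x1C74
clock 9: out=0, reg = 0x0E3A
clock 10: out=0, reg = 0x871D
clock 11: out=1, reg = 0xC38E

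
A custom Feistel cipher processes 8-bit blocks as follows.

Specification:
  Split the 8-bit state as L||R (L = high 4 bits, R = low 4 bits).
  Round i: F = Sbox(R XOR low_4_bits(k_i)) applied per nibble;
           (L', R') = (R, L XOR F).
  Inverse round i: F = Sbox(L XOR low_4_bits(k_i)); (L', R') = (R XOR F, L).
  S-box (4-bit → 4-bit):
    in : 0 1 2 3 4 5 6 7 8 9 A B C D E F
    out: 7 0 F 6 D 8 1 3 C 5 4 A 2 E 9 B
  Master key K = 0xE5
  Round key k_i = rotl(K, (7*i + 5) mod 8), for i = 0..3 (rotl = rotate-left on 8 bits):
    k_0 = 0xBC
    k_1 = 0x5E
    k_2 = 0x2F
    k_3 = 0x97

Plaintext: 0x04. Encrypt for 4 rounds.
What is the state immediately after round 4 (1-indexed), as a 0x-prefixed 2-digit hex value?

0x1A

s_0 = plaintext = 0x04
s_1 = Round(s_0, k_0) = 0x4C
s_2 = Round(s_1, k_1) = 0xCB
s_3 = Round(s_2, k_2) = 0xB1
s_4 = Round(s_3, k_3) = 0x1A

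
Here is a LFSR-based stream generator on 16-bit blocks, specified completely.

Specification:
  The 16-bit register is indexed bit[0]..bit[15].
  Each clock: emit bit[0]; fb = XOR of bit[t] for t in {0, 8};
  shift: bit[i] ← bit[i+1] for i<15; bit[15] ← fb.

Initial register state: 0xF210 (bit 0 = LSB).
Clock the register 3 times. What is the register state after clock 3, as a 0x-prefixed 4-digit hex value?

reg_0 = 0xF210
clock 1: out=0, reg = 0x7908
clock 2: out=0, reg = 0xBC84
clock 3: out=0, reg = 0x5E42

0x5E42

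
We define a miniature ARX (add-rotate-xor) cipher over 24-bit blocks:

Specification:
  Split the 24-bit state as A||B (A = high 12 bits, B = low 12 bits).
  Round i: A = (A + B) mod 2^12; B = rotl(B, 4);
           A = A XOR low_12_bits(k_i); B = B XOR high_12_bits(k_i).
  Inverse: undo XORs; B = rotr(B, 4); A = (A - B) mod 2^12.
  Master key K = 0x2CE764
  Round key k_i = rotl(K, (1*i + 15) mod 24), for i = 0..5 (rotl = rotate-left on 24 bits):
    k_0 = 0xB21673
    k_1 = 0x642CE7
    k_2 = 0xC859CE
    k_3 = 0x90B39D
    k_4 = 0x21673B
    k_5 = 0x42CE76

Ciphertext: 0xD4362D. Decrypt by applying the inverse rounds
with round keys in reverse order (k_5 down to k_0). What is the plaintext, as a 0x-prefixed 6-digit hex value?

0xF001E2

s_0 = ciphertext = 0xD4362D
s_1 = InvRound(s_0, k_5) = 0x215120
s_2 = InvRound(s_1, k_4) = 0xEFB633
s_3 = InvRound(s_2, k_3) = 0x4738F3
s_4 = InvRound(s_3, k_2) = 0x776647
s_5 = InvRound(s_4, k_1) = 0x691500
s_6 = InvRound(s_5, k_0) = 0xF001E2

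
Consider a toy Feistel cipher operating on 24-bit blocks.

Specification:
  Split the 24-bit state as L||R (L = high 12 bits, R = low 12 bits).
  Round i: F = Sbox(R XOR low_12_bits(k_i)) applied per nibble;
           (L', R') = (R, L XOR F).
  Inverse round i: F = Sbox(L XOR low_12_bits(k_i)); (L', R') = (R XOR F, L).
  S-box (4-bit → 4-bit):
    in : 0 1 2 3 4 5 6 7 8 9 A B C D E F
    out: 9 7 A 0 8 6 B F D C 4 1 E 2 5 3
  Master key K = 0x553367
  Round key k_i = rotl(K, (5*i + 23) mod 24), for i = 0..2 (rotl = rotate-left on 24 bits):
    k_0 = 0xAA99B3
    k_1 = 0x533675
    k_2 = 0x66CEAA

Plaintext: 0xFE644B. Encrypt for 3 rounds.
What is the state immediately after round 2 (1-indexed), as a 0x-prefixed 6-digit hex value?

s_0 = plaintext = 0xFE644B
s_1 = Round(s_0, k_0) = 0x44BDDB
s_2 = Round(s_1, k_1) = 0xDDB50E
s_3 = Round(s_2, k_2) = 0x50EC93

0xDDB50E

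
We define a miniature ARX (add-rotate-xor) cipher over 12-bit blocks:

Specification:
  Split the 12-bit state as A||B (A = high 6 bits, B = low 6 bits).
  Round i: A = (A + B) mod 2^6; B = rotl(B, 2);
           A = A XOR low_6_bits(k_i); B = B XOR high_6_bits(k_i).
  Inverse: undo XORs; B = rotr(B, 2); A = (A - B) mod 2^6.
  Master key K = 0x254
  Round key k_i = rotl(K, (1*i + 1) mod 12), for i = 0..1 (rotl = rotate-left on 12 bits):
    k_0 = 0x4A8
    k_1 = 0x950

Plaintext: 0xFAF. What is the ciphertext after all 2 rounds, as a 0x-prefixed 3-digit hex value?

s_0 = plaintext = 0xFAF
s_1 = Round(s_0, k_0) = 0x16C
s_2 = Round(s_1, k_1) = 0x857

0x857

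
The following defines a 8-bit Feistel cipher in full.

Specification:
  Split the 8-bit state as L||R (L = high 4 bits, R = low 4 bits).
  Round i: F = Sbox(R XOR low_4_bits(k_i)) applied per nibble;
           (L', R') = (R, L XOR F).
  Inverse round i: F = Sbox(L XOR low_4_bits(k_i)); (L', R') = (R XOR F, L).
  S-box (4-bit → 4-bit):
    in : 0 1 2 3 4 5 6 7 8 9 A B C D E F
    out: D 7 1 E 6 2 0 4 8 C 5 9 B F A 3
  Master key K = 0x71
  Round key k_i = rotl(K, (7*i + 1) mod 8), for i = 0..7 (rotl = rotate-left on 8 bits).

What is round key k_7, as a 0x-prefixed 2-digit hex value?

0xC5

K = 0x71
k_0 = rotl(K, (7*0+1) mod 8) = rotl(K, 1) = 0xE2
k_1 = rotl(K, (7*1+1) mod 8) = rotl(K, 0) = 0x71
k_2 = rotl(K, (7*2+1) mod 8) = rotl(K, 7) = 0xB8
k_3 = rotl(K, (7*3+1) mod 8) = rotl(K, 6) = 0x5C
k_4 = rotl(K, (7*4+1) mod 8) = rotl(K, 5) = 0x2E
k_5 = rotl(K, (7*5+1) mod 8) = rotl(K, 4) = 0x17
k_6 = rotl(K, (7*6+1) mod 8) = rotl(K, 3) = 0x8B
k_7 = rotl(K, (7*7+1) mod 8) = rotl(K, 2) = 0xC5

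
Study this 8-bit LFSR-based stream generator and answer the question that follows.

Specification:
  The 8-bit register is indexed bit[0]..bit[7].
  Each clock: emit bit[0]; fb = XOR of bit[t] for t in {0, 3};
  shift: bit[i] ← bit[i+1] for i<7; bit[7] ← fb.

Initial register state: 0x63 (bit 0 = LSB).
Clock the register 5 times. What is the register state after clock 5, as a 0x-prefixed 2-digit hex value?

0x7B

reg_0 = 0x63
clock 1: out=1, reg = 0xB1
clock 2: out=1, reg = 0xD8
clock 3: out=0, reg = 0xEC
clock 4: out=0, reg = 0xF6
clock 5: out=0, reg = 0x7B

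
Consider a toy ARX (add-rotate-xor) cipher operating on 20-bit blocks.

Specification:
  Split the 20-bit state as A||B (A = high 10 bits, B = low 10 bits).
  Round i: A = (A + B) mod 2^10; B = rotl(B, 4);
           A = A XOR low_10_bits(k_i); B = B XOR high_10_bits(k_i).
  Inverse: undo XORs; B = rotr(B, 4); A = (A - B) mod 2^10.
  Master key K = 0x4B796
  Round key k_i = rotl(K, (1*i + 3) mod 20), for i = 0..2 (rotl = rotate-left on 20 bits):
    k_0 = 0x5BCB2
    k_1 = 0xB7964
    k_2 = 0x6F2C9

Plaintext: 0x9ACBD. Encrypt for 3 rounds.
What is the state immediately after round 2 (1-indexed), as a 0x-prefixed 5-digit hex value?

0xCCD04

s_0 = plaintext = 0x9ACBD
s_1 = Round(s_0, k_0) = 0xE6ABD
s_2 = Round(s_1, k_1) = 0xCCD04
s_3 = Round(s_2, k_2) = 0xBF9F8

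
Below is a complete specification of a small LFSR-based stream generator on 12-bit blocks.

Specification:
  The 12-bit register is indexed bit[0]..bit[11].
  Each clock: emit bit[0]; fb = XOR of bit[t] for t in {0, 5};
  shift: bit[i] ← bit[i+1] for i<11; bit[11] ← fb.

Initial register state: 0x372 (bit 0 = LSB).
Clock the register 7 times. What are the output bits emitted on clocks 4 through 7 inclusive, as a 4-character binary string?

reg_0 = 0x372
clock 1: out=0, reg = 0x9B9
clock 2: out=1, reg = 0x4DC
clock 3: out=0, reg = 0x26E
clock 4: out=0, reg = 0x937
clock 5: out=1, reg = 0x49B
clock 6: out=1, reg = 0xA4D
clock 7: out=1, reg = 0xD26

0111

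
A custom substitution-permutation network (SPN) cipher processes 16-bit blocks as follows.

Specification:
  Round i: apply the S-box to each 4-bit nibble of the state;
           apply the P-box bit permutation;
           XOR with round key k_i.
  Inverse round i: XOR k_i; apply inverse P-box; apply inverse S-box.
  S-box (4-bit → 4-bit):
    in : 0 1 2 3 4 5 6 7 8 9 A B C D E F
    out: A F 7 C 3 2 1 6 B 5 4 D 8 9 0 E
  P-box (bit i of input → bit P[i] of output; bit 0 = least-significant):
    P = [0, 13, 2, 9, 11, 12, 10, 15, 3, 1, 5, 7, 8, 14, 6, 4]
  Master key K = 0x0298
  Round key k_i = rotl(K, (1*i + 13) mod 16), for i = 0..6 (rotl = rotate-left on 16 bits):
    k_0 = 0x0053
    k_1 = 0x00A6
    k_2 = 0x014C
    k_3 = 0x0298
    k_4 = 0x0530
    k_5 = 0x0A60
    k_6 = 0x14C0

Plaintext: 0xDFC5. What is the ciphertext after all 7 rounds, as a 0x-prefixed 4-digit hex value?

s_0 = plaintext = 0xDFC5
s_1 = Round(s_0, k_0) = 0xA1E1
s_2 = Round(s_1, k_1) = 0x2249
s_3 = Round(s_2, k_2) = 0x5823
s_4 = Round(s_3, k_3) = 0x5C16
s_5 = Round(s_4, k_4) = 0xD9B1
s_6 = Round(s_5, k_5) = 0xA55D
s_7 = Round(s_6, k_6) = 0x0683

0x0683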